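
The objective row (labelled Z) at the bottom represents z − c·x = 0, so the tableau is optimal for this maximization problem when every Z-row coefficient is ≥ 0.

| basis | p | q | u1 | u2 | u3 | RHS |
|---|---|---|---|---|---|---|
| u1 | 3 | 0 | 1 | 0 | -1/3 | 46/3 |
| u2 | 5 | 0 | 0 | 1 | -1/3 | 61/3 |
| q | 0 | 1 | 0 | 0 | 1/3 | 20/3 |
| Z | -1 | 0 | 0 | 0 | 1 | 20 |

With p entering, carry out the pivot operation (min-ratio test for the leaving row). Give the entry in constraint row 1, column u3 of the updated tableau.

-2/15

Ratio test on column p — row 1: (46/3)/3 = 46/9; row 2: (61/3)/5 = 61/15; row 3: entry 0 ≤ 0. Minimum is 61/15 at row 2 (u2 leaves); pivot element 5.
Divide row 2 by 5; eliminate column p from the other rows.
Row 1 update in column u3: -1/3 − 3·(-1/15) = -2/15.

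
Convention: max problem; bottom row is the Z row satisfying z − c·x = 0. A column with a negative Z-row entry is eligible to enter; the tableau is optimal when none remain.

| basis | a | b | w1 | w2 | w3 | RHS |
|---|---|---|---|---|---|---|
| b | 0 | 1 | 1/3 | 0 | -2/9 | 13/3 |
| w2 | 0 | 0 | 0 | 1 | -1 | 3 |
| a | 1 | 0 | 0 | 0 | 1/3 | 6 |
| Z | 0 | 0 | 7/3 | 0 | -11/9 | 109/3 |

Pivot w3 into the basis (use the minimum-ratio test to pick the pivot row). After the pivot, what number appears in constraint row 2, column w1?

0

Ratio test on column w3 — row 1: entry -2/9 ≤ 0; row 2: entry -1 ≤ 0; row 3: 6/(1/3) = 18. Minimum is 18 at row 3 (a leaves); pivot element 1/3.
Divide row 3 by 1/3; eliminate column w3 from the other rows.
Row 2 update in column w1: 0 − (-1)·0 = 0.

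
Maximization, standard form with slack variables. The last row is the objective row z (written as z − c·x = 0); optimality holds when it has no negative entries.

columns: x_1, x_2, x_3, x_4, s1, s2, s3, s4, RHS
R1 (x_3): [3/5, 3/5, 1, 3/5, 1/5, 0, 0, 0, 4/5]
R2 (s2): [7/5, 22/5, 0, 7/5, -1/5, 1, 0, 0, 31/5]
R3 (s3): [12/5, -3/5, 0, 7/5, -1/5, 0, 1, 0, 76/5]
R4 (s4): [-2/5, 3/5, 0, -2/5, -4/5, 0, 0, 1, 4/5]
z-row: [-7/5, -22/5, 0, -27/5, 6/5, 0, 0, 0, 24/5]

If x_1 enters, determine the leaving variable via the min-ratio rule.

Column x_1 entries and ratios — x_3: (4/5)/(3/5) = 4/3; s2: (31/5)/(7/5) = 31/7; s3: (76/5)/(12/5) = 19/3; s4: -2/5 ≤ 0, skip.
Smallest ratio is 4/3 in the row of x_3, so x_3 leaves.

x_3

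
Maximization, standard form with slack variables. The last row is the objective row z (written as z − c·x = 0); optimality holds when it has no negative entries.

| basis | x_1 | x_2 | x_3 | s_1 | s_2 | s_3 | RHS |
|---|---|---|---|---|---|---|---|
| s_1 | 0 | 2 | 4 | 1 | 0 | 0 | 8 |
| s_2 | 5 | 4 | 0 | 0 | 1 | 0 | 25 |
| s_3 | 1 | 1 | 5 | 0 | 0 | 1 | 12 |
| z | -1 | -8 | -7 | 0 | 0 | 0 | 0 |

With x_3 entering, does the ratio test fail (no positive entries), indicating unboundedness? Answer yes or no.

no

Column x_3 has positive entries in row(s) 1, 3, so the ratio test bounds it — not unbounded.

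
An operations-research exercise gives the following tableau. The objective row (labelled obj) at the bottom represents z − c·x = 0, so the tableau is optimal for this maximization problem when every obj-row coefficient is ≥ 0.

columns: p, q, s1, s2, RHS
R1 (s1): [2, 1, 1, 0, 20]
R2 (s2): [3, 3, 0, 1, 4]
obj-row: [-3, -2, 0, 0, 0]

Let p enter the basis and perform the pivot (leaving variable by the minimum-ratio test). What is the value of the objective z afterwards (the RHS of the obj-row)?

4

Ratio test on column p — row 1: 20/2 = 10; row 2: 4/3 = 4/3. Minimum is 4/3 at row 2 (s2 leaves); pivot element 3.
Pivot on row 2; the obj-row RHS becomes 0 − (-3)·(4/3) = 4.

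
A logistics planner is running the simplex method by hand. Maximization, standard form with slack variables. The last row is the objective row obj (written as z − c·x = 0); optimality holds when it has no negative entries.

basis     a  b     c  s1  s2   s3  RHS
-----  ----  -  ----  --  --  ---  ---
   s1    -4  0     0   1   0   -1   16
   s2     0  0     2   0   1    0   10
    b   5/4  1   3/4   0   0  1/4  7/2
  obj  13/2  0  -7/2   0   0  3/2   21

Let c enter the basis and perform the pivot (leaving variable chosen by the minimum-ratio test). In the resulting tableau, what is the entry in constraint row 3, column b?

Ratio test on column c — row 1: entry 0 ≤ 0; row 2: 10/2 = 5; row 3: (7/2)/(3/4) = 14/3. Minimum is 14/3 at row 3 (b leaves); pivot element 3/4.
Divide row 3 by 3/4; eliminate column c from the other rows.
In the new row 3, the b entry is the old entry divided by the pivot: 1/(3/4) = 4/3.

4/3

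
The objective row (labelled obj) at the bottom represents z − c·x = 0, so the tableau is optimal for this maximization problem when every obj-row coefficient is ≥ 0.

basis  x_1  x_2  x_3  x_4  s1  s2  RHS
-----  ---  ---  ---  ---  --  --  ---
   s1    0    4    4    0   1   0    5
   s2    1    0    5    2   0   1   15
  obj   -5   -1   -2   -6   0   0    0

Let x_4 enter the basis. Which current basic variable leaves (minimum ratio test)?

Column x_4 entries and ratios — s1: 0 ≤ 0, skip; s2: 15/2 = 15/2.
Smallest ratio is 15/2 in the row of s2, so s2 leaves.

s2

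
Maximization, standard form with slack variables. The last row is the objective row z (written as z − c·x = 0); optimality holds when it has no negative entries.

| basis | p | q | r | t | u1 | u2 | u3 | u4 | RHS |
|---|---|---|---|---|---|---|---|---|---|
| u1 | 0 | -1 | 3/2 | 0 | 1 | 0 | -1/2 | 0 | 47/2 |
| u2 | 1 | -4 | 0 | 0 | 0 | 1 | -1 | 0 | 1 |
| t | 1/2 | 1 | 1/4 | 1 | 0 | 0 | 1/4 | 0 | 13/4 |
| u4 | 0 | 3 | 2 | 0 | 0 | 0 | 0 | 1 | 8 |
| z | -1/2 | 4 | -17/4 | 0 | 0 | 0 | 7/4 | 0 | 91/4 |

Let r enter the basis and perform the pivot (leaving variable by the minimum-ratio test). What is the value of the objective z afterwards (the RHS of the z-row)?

Ratio test on column r — row 1: (47/2)/(3/2) = 47/3; row 2: entry 0 ≤ 0; row 3: (13/4)/(1/4) = 13; row 4: 8/2 = 4. Minimum is 4 at row 4 (u4 leaves); pivot element 2.
Pivot on row 4; the z-row RHS becomes 91/4 − (-17/4)·4 = 159/4.

159/4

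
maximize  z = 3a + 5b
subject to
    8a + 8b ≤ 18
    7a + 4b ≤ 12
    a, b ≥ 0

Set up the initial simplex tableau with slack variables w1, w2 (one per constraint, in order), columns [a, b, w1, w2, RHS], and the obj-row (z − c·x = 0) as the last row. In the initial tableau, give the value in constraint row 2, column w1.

0

Slack w1 belongs to constraint 1; its column is the unit vector e_1, so the entry in row 2 is 0.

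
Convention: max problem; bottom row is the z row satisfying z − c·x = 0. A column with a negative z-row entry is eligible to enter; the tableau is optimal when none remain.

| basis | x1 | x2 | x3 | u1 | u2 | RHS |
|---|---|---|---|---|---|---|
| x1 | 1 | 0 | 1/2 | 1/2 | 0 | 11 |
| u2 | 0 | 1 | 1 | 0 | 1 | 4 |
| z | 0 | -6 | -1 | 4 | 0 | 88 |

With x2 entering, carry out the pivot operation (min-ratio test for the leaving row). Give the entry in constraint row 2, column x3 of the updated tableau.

Ratio test on column x2 — row 1: entry 0 ≤ 0; row 2: 4/1 = 4. Minimum is 4 at row 2 (u2 leaves); pivot element 1.
Divide row 2 by 1; eliminate column x2 from the other rows.
In the new row 2, the x3 entry is the old entry divided by the pivot: 1/1 = 1.

1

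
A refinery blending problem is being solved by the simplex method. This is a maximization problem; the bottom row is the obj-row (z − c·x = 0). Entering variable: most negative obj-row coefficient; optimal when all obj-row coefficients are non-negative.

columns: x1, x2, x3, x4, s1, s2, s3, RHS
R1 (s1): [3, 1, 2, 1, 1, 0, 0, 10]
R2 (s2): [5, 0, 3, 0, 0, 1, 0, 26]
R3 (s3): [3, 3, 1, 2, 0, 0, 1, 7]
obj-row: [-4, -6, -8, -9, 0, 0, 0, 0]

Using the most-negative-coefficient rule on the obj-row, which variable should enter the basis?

Negative obj-row entries: x1: -4, x2: -6, x3: -8, x4: -9.
The most negative is -9 in column x4, so x4 enters.

x4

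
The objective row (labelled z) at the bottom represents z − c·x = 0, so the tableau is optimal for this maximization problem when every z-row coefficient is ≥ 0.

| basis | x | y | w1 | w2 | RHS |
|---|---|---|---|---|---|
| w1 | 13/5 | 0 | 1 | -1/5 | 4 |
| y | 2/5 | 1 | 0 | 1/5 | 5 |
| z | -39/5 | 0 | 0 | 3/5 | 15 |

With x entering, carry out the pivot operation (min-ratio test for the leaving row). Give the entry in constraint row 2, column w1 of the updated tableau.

Ratio test on column x — row 1: 4/(13/5) = 20/13; row 2: 5/(2/5) = 25/2. Minimum is 20/13 at row 1 (w1 leaves); pivot element 13/5.
Divide row 1 by 13/5; eliminate column x from the other rows.
Row 2 update in column w1: 0 − (2/5)·(5/13) = -2/13.

-2/13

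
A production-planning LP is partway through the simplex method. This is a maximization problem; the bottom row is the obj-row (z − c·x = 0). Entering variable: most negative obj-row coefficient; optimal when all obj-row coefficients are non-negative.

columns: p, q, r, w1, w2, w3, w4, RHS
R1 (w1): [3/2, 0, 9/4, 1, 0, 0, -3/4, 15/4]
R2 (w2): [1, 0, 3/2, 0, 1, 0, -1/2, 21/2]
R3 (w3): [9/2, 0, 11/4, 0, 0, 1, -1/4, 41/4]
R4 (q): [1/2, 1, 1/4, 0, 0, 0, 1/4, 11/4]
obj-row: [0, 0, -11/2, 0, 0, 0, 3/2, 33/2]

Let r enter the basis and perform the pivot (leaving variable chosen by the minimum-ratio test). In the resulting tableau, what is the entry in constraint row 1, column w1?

4/9

Ratio test on column r — row 1: (15/4)/(9/4) = 5/3; row 2: (21/2)/(3/2) = 7; row 3: (41/4)/(11/4) = 41/11; row 4: (11/4)/(1/4) = 11. Minimum is 5/3 at row 1 (w1 leaves); pivot element 9/4.
Divide row 1 by 9/4; eliminate column r from the other rows.
In the new row 1, the w1 entry is the old entry divided by the pivot: 1/(9/4) = 4/9.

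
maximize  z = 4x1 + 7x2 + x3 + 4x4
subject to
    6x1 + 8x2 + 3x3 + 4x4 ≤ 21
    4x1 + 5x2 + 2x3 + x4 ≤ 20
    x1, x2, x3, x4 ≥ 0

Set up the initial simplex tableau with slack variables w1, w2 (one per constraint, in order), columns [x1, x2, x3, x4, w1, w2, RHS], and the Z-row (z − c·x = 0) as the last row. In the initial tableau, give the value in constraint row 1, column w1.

Slack w1 belongs to constraint 1; its column is the unit vector e_1, so the entry in row 1 is 1.

1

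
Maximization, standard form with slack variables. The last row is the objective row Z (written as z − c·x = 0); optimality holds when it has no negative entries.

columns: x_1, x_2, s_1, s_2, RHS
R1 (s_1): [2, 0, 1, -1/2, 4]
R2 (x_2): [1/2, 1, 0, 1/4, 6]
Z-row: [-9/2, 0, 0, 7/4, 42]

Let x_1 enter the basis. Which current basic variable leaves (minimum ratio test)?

s_1

Column x_1 entries and ratios — s_1: 4/2 = 2; x_2: 6/(1/2) = 12.
Smallest ratio is 2 in the row of s_1, so s_1 leaves.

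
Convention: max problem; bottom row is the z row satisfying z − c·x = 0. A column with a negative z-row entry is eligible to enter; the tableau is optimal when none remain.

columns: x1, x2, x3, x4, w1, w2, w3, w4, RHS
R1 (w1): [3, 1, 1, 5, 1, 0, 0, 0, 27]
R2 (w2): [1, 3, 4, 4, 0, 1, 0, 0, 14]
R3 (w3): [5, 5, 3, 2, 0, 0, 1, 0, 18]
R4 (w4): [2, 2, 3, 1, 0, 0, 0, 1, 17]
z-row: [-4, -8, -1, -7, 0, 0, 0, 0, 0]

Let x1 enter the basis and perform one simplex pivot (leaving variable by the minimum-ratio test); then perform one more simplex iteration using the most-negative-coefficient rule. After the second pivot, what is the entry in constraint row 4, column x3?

Ratio test on column x1 — row 1: 27/3 = 9; row 2: 14/1 = 14; row 3: 18/5 = 18/5; row 4: 17/2 = 17/2. Minimum is 18/5 at row 3 (w3 leaves); pivot element 5.
Divide row 3 by 5; eliminate column x1 from the other rows.
Second iteration: most negative z-row entry is -27/5 in column x4, so x4 enters.
Ratio test on column x4 — row 1: (81/5)/(19/5) = 81/19; row 2: (52/5)/(18/5) = 26/9; row 3: (18/5)/(2/5) = 9; row 4: (49/5)/(1/5) = 49. Minimum is 26/9 at row 2 (w2 leaves); pivot element 18/5.
Divide row 2 by 18/5; eliminate column x4 from the other rows.
After both pivots, the entry at constraint row 4, column x3 is 29/18.

29/18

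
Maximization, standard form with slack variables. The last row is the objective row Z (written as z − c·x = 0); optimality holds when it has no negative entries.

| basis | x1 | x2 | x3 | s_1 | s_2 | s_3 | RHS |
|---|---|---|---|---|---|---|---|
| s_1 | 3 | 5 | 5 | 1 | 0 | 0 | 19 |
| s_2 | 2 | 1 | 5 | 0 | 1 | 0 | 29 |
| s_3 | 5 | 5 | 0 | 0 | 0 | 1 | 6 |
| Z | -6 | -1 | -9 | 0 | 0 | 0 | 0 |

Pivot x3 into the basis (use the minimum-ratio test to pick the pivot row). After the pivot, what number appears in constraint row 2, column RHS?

10

Ratio test on column x3 — row 1: 19/5 = 19/5; row 2: 29/5 = 29/5; row 3: entry 0 ≤ 0. Minimum is 19/5 at row 1 (s_1 leaves); pivot element 5.
Divide row 1 by 5; eliminate column x3 from the other rows.
Row 2 update in column RHS: 29 − 5·(19/5) = 10.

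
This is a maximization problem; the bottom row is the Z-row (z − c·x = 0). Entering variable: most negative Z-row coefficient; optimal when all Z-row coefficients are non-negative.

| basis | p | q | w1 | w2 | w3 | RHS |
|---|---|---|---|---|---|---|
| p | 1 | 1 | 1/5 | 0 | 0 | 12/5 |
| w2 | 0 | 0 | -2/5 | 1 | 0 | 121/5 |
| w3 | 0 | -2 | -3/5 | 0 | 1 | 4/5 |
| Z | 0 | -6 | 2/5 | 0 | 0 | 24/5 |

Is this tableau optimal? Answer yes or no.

no

The Z-row has a negative entry -6 in column q, so it is not optimal.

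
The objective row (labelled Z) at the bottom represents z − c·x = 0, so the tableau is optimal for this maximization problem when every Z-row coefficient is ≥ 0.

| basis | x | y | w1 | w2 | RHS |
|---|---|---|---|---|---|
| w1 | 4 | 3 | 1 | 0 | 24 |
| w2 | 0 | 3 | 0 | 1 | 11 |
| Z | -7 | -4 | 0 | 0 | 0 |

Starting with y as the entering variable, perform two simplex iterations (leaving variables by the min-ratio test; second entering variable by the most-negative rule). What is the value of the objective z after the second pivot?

449/12

Ratio test on column y — row 1: 24/3 = 8; row 2: 11/3 = 11/3. Minimum is 11/3 at row 2 (w2 leaves); pivot element 3.
Pivot on row 2; the Z-row RHS becomes 0 − (-4)·(11/3) = 44/3.
Next entering variable (most negative Z-row entry -7): x.
Ratio test on column x — row 1: 13/4 = 13/4; row 2: entry 0 ≤ 0. Minimum is 13/4 at row 1 (w1 leaves); pivot element 4.
After the second pivot the Z-row RHS is 44/3 − (-7)·(13/4) = 449/12.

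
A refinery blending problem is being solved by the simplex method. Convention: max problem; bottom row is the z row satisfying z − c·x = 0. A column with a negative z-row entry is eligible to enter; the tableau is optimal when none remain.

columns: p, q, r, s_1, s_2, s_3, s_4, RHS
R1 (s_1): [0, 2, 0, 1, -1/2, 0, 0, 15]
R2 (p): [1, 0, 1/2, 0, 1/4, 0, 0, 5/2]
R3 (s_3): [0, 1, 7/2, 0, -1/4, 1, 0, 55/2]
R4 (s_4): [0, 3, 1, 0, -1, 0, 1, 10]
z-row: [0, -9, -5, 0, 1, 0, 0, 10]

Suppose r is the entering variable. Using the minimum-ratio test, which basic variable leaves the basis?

p

Column r entries and ratios — s_1: 0 ≤ 0, skip; p: (5/2)/(1/2) = 5; s_3: (55/2)/(7/2) = 55/7; s_4: 10/1 = 10.
Smallest ratio is 5 in the row of p, so p leaves.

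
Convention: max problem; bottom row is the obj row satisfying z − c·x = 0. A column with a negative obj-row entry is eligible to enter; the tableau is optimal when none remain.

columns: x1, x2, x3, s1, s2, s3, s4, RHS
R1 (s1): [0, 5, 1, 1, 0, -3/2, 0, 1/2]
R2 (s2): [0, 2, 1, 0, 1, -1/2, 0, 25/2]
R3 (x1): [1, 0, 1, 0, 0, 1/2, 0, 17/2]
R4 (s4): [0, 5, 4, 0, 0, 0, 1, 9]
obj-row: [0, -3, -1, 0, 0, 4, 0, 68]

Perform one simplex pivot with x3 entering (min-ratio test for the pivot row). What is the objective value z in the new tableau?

137/2

Ratio test on column x3 — row 1: (1/2)/1 = 1/2; row 2: (25/2)/1 = 25/2; row 3: (17/2)/1 = 17/2; row 4: 9/4 = 9/4. Minimum is 1/2 at row 1 (s1 leaves); pivot element 1.
Pivot on row 1; the obj-row RHS becomes 68 − (-1)·(1/2) = 137/2.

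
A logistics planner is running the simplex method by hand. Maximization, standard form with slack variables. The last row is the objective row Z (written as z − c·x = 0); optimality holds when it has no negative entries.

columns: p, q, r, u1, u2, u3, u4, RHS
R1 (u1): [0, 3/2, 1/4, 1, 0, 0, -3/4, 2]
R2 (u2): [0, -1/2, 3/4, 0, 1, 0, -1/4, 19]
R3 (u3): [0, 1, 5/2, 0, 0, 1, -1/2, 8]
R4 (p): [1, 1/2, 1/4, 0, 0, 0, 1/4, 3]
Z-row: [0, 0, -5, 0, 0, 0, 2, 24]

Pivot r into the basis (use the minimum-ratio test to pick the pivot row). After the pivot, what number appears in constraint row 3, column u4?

Ratio test on column r — row 1: 2/(1/4) = 8; row 2: 19/(3/4) = 76/3; row 3: 8/(5/2) = 16/5; row 4: 3/(1/4) = 12. Minimum is 16/5 at row 3 (u3 leaves); pivot element 5/2.
Divide row 3 by 5/2; eliminate column r from the other rows.
In the new row 3, the u4 entry is the old entry divided by the pivot: (-1/2)/(5/2) = -1/5.

-1/5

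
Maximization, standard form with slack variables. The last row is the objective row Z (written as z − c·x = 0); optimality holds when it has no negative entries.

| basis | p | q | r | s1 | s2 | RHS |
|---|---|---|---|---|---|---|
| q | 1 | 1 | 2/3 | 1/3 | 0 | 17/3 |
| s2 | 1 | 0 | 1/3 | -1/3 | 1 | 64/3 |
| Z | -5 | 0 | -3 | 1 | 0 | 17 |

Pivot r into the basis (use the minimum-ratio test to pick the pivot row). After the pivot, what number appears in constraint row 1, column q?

Ratio test on column r — row 1: (17/3)/(2/3) = 17/2; row 2: (64/3)/(1/3) = 64. Minimum is 17/2 at row 1 (q leaves); pivot element 2/3.
Divide row 1 by 2/3; eliminate column r from the other rows.
In the new row 1, the q entry is the old entry divided by the pivot: 1/(2/3) = 3/2.

3/2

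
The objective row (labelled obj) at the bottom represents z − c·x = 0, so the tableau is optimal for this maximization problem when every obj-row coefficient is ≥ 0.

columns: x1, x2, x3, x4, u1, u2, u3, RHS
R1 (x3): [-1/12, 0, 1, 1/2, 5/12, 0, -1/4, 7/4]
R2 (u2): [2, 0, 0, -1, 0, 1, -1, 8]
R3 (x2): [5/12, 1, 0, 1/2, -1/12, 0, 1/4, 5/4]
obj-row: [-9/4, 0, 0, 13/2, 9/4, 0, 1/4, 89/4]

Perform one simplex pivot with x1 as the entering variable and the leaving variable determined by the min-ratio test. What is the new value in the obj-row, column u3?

8/5

Ratio test on column x1 — row 1: entry -1/12 ≤ 0; row 2: 8/2 = 4; row 3: (5/4)/(5/12) = 3. Minimum is 3 at row 3 (x2 leaves); pivot element 5/12.
Divide row 3 by 5/12; eliminate column x1 from the other rows.
obj-row update in column u3: 1/4 − (-9/4)·(3/5) = 8/5.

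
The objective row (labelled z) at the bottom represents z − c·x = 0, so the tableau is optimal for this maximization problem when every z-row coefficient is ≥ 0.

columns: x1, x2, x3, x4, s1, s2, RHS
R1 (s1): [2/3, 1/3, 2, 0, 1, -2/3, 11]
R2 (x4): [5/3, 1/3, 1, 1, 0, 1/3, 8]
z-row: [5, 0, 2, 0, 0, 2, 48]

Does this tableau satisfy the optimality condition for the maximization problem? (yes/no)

Every z-row coefficient is ≥ 0, so the tableau is optimal.

yes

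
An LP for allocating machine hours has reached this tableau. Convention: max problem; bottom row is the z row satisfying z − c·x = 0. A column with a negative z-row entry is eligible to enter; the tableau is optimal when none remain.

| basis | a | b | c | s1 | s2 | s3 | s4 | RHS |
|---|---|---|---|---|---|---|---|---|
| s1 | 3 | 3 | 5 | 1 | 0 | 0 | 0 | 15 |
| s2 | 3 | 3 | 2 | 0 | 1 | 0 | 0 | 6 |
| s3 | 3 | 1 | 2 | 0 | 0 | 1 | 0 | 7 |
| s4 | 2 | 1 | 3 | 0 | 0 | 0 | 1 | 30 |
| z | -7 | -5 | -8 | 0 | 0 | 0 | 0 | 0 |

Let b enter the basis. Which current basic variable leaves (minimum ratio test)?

s2

Column b entries and ratios — s1: 15/3 = 5; s2: 6/3 = 2; s3: 7/1 = 7; s4: 30/1 = 30.
Smallest ratio is 2 in the row of s2, so s2 leaves.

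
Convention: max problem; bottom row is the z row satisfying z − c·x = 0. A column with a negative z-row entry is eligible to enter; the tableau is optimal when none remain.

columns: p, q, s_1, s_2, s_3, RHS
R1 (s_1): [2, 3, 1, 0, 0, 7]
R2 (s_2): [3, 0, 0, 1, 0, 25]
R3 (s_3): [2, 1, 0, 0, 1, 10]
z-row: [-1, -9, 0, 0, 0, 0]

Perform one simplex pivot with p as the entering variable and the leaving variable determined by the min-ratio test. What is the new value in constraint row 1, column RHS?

7/2

Ratio test on column p — row 1: 7/2 = 7/2; row 2: 25/3 = 25/3; row 3: 10/2 = 5. Minimum is 7/2 at row 1 (s_1 leaves); pivot element 2.
Divide row 1 by 2; eliminate column p from the other rows.
In the new row 1, the RHS entry is the old entry divided by the pivot: 7/2 = 7/2.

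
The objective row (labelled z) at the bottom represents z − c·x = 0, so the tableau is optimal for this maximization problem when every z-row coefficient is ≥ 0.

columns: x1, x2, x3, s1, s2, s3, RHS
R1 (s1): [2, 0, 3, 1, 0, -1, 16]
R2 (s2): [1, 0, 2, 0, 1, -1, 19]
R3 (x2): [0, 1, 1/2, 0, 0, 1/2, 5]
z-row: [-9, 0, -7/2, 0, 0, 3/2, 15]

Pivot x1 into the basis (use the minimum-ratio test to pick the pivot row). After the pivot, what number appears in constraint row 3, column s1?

Ratio test on column x1 — row 1: 16/2 = 8; row 2: 19/1 = 19; row 3: entry 0 ≤ 0. Minimum is 8 at row 1 (s1 leaves); pivot element 2.
Divide row 1 by 2; eliminate column x1 from the other rows.
Row 3 update in column s1: 0 − 0·(1/2) = 0.

0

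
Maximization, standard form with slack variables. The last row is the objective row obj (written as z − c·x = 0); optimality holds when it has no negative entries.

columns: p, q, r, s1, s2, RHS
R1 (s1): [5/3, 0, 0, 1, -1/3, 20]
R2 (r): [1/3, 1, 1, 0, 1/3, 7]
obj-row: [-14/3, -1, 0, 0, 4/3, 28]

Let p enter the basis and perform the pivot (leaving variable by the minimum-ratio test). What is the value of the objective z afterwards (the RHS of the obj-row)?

84

Ratio test on column p — row 1: 20/(5/3) = 12; row 2: 7/(1/3) = 21. Minimum is 12 at row 1 (s1 leaves); pivot element 5/3.
Pivot on row 1; the obj-row RHS becomes 28 − (-14/3)·12 = 84.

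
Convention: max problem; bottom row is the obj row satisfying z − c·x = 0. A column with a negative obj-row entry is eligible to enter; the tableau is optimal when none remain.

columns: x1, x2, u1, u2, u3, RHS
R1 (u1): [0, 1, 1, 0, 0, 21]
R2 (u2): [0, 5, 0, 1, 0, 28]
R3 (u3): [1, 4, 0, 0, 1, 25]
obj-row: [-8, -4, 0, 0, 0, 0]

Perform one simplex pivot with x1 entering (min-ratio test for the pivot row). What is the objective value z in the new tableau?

Ratio test on column x1 — row 1: entry 0 ≤ 0; row 2: entry 0 ≤ 0; row 3: 25/1 = 25. Minimum is 25 at row 3 (u3 leaves); pivot element 1.
Pivot on row 3; the obj-row RHS becomes 0 − (-8)·25 = 200.

200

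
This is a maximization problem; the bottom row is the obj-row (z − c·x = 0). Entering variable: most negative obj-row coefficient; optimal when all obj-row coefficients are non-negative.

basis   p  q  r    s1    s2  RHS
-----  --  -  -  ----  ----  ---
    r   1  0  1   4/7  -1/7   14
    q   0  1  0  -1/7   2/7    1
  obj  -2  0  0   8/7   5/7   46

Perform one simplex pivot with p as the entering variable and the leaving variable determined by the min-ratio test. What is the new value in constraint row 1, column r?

1

Ratio test on column p — row 1: 14/1 = 14; row 2: entry 0 ≤ 0. Minimum is 14 at row 1 (r leaves); pivot element 1.
Divide row 1 by 1; eliminate column p from the other rows.
In the new row 1, the r entry is the old entry divided by the pivot: 1/1 = 1.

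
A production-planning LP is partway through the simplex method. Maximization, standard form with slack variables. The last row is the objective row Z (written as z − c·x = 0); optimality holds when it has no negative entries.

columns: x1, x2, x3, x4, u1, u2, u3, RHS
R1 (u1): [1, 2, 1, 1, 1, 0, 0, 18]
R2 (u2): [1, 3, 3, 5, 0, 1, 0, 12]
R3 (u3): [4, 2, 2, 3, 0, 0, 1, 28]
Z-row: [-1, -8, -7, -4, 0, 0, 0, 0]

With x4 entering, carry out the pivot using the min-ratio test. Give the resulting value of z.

48/5

Ratio test on column x4 — row 1: 18/1 = 18; row 2: 12/5 = 12/5; row 3: 28/3 = 28/3. Minimum is 12/5 at row 2 (u2 leaves); pivot element 5.
Pivot on row 2; the Z-row RHS becomes 0 − (-4)·(12/5) = 48/5.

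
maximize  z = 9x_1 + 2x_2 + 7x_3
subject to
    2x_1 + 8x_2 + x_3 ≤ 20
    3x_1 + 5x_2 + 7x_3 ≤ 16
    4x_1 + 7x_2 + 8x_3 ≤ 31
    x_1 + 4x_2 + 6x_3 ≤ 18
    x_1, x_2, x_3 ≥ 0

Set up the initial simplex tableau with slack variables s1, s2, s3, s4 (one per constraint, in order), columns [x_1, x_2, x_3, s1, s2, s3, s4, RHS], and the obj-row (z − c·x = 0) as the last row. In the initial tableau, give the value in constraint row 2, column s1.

Slack s1 belongs to constraint 1; its column is the unit vector e_1, so the entry in row 2 is 0.

0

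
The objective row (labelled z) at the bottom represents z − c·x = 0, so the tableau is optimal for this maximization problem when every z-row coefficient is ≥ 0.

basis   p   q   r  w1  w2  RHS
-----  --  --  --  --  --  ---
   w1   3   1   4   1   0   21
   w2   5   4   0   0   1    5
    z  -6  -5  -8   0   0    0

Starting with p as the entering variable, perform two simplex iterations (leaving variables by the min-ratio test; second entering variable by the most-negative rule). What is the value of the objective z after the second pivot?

Ratio test on column p — row 1: 21/3 = 7; row 2: 5/5 = 1. Minimum is 1 at row 2 (w2 leaves); pivot element 5.
Pivot on row 2; the z-row RHS becomes 0 − (-6)·1 = 6.
Next entering variable (most negative z-row entry -8): r.
Ratio test on column r — row 1: 18/4 = 9/2; row 2: entry 0 ≤ 0. Minimum is 9/2 at row 1 (w1 leaves); pivot element 4.
After the second pivot the z-row RHS is 6 − (-8)·(9/2) = 42.

42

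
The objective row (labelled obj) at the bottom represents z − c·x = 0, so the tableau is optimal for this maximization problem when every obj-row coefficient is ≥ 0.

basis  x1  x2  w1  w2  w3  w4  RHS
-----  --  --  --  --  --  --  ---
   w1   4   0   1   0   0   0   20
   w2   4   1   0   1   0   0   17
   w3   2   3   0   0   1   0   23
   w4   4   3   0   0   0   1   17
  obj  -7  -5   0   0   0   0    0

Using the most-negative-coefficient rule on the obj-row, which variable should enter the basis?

x1

Negative obj-row entries: x1: -7, x2: -5.
The most negative is -7 in column x1, so x1 enters.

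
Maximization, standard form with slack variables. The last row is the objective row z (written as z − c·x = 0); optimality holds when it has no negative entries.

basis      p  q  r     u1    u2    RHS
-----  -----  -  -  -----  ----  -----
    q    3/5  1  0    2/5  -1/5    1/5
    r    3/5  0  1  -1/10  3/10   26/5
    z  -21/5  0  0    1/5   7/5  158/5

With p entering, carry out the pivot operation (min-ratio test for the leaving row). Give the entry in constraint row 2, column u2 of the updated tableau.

1/2

Ratio test on column p — row 1: (1/5)/(3/5) = 1/3; row 2: (26/5)/(3/5) = 26/3. Minimum is 1/3 at row 1 (q leaves); pivot element 3/5.
Divide row 1 by 3/5; eliminate column p from the other rows.
Row 2 update in column u2: 3/10 − (3/5)·(-1/3) = 1/2.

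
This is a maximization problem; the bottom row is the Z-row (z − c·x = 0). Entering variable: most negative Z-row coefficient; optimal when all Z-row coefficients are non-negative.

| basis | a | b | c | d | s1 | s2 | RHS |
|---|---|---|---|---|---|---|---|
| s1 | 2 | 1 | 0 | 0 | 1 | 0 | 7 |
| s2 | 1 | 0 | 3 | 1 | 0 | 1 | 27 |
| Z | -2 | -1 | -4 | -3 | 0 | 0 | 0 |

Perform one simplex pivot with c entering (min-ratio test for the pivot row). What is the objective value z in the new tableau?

36

Ratio test on column c — row 1: entry 0 ≤ 0; row 2: 27/3 = 9. Minimum is 9 at row 2 (s2 leaves); pivot element 3.
Pivot on row 2; the Z-row RHS becomes 0 − (-4)·9 = 36.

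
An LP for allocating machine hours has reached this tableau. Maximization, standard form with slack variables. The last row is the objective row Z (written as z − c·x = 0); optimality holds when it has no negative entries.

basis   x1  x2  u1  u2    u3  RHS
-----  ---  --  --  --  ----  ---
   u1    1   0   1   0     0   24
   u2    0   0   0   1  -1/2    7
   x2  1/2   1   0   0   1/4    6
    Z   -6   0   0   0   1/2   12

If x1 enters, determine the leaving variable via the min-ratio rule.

Column x1 entries and ratios — u1: 24/1 = 24; u2: 0 ≤ 0, skip; x2: 6/(1/2) = 12.
Smallest ratio is 12 in the row of x2, so x2 leaves.

x2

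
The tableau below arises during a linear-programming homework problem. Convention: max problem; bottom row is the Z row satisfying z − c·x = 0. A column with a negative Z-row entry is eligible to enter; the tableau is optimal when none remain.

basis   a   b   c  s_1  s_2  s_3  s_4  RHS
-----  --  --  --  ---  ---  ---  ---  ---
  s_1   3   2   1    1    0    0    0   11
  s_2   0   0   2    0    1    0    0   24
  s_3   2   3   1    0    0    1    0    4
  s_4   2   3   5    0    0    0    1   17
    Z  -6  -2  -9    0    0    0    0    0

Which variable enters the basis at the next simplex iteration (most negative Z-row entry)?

Negative Z-row entries: a: -6, b: -2, c: -9.
The most negative is -9 in column c, so c enters.

c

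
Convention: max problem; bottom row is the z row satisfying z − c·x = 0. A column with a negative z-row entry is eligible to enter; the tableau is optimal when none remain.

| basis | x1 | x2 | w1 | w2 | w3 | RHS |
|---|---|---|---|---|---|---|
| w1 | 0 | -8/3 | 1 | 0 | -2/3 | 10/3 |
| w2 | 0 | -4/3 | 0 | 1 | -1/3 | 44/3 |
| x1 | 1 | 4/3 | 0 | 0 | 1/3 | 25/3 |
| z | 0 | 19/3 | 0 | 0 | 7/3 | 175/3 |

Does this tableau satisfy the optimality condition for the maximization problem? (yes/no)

yes

Every z-row coefficient is ≥ 0, so the tableau is optimal.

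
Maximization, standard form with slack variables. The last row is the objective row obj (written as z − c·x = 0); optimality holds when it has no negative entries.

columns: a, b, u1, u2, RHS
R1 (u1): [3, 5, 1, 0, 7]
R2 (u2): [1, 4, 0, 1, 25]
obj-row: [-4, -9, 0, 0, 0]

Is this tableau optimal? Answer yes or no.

The obj-row has a negative entry -9 in column b, so it is not optimal.

no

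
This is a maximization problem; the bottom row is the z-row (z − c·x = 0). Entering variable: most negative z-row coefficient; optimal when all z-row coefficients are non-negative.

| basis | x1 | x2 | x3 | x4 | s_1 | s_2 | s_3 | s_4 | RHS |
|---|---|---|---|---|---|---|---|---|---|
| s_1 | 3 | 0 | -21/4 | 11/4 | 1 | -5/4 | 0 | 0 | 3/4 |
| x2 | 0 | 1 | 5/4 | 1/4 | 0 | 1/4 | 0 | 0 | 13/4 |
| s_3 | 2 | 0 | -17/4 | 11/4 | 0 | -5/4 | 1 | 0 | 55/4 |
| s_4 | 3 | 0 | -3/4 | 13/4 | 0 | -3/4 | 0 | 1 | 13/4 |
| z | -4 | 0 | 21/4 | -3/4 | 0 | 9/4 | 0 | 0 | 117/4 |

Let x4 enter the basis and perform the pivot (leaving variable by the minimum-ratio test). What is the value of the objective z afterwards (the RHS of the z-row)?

Ratio test on column x4 — row 1: (3/4)/(11/4) = 3/11; row 2: (13/4)/(1/4) = 13; row 3: (55/4)/(11/4) = 5; row 4: (13/4)/(13/4) = 1. Minimum is 3/11 at row 1 (s_1 leaves); pivot element 11/4.
Pivot on row 1; the z-row RHS becomes 117/4 − (-3/4)·(3/11) = 324/11.

324/11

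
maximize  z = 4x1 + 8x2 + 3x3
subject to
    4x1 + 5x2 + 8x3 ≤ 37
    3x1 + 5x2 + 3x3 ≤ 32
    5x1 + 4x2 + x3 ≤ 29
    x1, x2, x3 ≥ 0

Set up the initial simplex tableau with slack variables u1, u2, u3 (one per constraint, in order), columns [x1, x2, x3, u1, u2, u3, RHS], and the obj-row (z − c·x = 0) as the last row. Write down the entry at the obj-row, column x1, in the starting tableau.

-4

The obj-row carries the negated objective coefficients: the x1 entry is -4.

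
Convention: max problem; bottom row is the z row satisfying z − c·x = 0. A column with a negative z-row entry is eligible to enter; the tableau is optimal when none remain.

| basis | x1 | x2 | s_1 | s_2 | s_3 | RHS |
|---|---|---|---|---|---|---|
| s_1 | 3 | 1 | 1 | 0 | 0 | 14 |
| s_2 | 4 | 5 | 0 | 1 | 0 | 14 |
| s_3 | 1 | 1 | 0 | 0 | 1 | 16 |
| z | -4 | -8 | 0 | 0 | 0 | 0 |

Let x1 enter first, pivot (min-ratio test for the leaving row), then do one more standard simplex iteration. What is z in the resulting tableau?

Ratio test on column x1 — row 1: 14/3 = 14/3; row 2: 14/4 = 7/2; row 3: 16/1 = 16. Minimum is 7/2 at row 2 (s_2 leaves); pivot element 4.
Pivot on row 2; the z-row RHS becomes 0 − (-4)·(7/2) = 14.
Next entering variable (most negative z-row entry -3): x2.
Ratio test on column x2 — row 1: entry -11/4 ≤ 0; row 2: (7/2)/(5/4) = 14/5; row 3: entry -1/4 ≤ 0. Minimum is 14/5 at row 2 (x1 leaves); pivot element 5/4.
After the second pivot the z-row RHS is 14 − (-3)·(14/5) = 112/5.

112/5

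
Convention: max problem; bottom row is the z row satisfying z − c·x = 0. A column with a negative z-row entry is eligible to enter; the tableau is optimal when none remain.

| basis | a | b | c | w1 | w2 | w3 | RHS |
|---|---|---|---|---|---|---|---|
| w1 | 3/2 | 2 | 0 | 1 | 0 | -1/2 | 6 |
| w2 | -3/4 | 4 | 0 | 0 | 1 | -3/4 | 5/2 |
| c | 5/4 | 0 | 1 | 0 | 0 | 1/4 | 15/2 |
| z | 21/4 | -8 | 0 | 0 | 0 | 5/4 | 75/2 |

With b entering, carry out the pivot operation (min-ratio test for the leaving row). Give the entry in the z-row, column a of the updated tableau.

15/4

Ratio test on column b — row 1: 6/2 = 3; row 2: (5/2)/4 = 5/8; row 3: entry 0 ≤ 0. Minimum is 5/8 at row 2 (w2 leaves); pivot element 4.
Divide row 2 by 4; eliminate column b from the other rows.
z-row update in column a: 21/4 − (-8)·(-3/16) = 15/4.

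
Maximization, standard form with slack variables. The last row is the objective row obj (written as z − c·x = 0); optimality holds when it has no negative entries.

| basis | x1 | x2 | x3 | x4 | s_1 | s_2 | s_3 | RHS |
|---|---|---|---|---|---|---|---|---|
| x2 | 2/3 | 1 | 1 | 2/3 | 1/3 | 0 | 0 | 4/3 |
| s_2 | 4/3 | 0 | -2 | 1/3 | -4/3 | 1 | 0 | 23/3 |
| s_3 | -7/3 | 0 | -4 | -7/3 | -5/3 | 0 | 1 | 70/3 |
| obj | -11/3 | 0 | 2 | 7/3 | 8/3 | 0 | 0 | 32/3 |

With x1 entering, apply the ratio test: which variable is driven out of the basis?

x2

Column x1 entries and ratios — x2: (4/3)/(2/3) = 2; s_2: (23/3)/(4/3) = 23/4; s_3: -7/3 ≤ 0, skip.
Smallest ratio is 2 in the row of x2, so x2 leaves.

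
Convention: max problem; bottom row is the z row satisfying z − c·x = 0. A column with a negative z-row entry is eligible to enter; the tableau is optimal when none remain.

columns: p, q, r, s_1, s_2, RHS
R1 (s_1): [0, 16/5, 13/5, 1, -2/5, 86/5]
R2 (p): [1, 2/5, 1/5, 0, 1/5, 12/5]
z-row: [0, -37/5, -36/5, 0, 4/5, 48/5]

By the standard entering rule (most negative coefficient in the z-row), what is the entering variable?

Negative z-row entries: q: -37/5, r: -36/5.
The most negative is -37/5 in column q, so q enters.

q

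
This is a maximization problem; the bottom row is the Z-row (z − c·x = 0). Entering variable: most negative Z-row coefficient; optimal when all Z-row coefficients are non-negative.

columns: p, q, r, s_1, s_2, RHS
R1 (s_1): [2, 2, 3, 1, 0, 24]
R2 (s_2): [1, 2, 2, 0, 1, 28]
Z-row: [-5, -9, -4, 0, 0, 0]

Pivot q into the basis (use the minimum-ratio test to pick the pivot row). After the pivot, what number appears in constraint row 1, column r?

3/2

Ratio test on column q — row 1: 24/2 = 12; row 2: 28/2 = 14. Minimum is 12 at row 1 (s_1 leaves); pivot element 2.
Divide row 1 by 2; eliminate column q from the other rows.
In the new row 1, the r entry is the old entry divided by the pivot: 3/2 = 3/2.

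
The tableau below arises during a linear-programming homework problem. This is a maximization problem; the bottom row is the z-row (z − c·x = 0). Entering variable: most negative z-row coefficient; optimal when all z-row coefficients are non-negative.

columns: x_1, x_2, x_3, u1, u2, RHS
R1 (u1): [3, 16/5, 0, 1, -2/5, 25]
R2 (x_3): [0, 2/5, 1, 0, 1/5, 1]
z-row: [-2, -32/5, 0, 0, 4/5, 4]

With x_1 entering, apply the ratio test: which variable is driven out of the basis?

Column x_1 entries and ratios — u1: 25/3 = 25/3; x_3: 0 ≤ 0, skip.
Smallest ratio is 25/3 in the row of u1, so u1 leaves.

u1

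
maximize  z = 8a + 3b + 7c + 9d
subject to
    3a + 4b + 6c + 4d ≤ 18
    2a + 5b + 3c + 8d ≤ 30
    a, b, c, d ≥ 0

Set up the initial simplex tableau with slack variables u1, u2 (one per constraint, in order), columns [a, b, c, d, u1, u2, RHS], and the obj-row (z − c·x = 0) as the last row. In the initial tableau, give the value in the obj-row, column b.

-3

The obj-row carries the negated objective coefficients: the b entry is -3.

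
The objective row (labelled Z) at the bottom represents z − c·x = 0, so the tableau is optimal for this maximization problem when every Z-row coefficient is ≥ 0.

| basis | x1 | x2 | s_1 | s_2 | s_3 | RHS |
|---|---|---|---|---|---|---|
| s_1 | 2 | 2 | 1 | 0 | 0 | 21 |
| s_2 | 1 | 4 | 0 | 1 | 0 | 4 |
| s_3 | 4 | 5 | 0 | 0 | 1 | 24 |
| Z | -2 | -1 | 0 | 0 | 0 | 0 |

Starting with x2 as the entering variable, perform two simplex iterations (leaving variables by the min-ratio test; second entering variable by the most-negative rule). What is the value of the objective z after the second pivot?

Ratio test on column x2 — row 1: 21/2 = 21/2; row 2: 4/4 = 1; row 3: 24/5 = 24/5. Minimum is 1 at row 2 (s_2 leaves); pivot element 4.
Pivot on row 2; the Z-row RHS becomes 0 − (-1)·1 = 1.
Next entering variable (most negative Z-row entry -7/4): x1.
Ratio test on column x1 — row 1: 19/(3/2) = 38/3; row 2: 1/(1/4) = 4; row 3: 19/(11/4) = 76/11. Minimum is 4 at row 2 (x2 leaves); pivot element 1/4.
After the second pivot the Z-row RHS is 1 − (-7/4)·4 = 8.

8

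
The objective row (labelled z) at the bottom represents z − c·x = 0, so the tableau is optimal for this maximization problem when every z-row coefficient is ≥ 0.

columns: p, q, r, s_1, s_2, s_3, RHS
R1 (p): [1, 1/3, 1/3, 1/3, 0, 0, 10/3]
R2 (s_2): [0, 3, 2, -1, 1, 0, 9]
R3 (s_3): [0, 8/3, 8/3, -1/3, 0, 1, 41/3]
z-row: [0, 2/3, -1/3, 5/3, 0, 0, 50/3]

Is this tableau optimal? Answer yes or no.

no

The z-row has a negative entry -1/3 in column r, so it is not optimal.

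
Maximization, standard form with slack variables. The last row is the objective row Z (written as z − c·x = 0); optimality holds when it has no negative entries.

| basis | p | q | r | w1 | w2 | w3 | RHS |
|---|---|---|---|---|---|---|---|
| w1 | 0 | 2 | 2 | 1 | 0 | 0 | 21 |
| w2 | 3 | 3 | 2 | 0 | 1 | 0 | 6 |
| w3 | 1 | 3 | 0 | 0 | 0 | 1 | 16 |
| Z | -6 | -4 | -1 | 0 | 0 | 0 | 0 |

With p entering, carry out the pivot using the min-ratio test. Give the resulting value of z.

Ratio test on column p — row 1: entry 0 ≤ 0; row 2: 6/3 = 2; row 3: 16/1 = 16. Minimum is 2 at row 2 (w2 leaves); pivot element 3.
Pivot on row 2; the Z-row RHS becomes 0 − (-6)·2 = 12.

12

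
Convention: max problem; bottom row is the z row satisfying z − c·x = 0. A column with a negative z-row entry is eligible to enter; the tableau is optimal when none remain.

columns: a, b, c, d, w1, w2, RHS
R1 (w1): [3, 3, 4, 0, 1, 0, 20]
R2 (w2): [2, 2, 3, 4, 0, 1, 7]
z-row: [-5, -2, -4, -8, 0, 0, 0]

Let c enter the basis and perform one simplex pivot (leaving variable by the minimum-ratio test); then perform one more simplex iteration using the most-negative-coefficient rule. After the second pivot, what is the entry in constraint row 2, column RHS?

7/4

Ratio test on column c — row 1: 20/4 = 5; row 2: 7/3 = 7/3. Minimum is 7/3 at row 2 (w2 leaves); pivot element 3.
Divide row 2 by 3; eliminate column c from the other rows.
Second iteration: most negative z-row entry is -8/3 in column d, so d enters.
Ratio test on column d — row 1: entry -16/3 ≤ 0; row 2: (7/3)/(4/3) = 7/4. Minimum is 7/4 at row 2 (c leaves); pivot element 4/3.
Divide row 2 by 4/3; eliminate column d from the other rows.
After both pivots, the entry at constraint row 2, column RHS is 7/4.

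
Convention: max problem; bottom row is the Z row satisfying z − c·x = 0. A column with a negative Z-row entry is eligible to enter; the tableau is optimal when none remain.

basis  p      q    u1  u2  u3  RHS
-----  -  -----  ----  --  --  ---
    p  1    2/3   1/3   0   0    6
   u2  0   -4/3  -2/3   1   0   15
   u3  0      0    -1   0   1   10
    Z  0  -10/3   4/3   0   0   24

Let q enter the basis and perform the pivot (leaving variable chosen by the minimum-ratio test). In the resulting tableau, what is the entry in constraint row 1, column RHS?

Ratio test on column q — row 1: 6/(2/3) = 9; row 2: entry -4/3 ≤ 0; row 3: entry 0 ≤ 0. Minimum is 9 at row 1 (p leaves); pivot element 2/3.
Divide row 1 by 2/3; eliminate column q from the other rows.
In the new row 1, the RHS entry is the old entry divided by the pivot: 6/(2/3) = 9.

9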